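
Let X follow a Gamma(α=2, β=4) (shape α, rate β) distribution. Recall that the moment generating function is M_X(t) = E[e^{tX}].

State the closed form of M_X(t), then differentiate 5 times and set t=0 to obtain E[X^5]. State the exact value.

E[X^5] = M′′′′′(0) = 45/64

M_X(t) = 16/(4 - t)^2
M′(t) = -32/(t^3 - 12*t^2 + 48*t - 64)
M′′(t) = 96/(t^4 - 16*t^3 + 96*t^2 - 256*t + 256)
M′′′(t) = -384/(t^5 - 20*t^4 + 160*t^3 - 640*t^2 + 1280*t - 1024)
M′′′′(t) = 1920/(t^6 - 24*t^5 + 240*t^4 - 1280*t^3 + 3840*t^2 - 6144*t + 4096)
M′′′′′(t) = -11520/(t^7 - 28*t^6 + 336*t^5 - 2240*t^4 + 8960*t^3 - 21504*t^2 + 28672*t - 16384)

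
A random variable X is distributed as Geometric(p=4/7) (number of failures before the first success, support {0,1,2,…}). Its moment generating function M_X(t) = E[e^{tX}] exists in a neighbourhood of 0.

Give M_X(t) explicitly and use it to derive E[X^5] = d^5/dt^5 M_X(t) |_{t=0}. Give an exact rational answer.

E[X^5] = M′′′′′(0) = 23721/128

M_X(t) = 4/(7*(1 - 3*e^(t)/7))
M′(t) = 12*e^(t)/(9*e^(2*t) - 42*e^(t) + 49)
M′′(t) = (-36*e^(2*t) - 84*e^(t))/(27*e^(3*t) - 189*e^(2*t) + 441*e^(t) - 343)
M′′′(t) = (108*e^(3*t) + 1008*e^(2*t) + 588*e^(t))/(81*e^(4*t) - 756*e^(3*t) + 2646*e^(2*t) - 4116*e^(t) + 2401)
M′′′′(t) = (-324*e^(4*t) - 8316*e^(3*t) - 19404*e^(2*t) - 4116*e^(t))/(243*e^(5*t) - 2835*e^(4*t) + 13230*e^(3*t) - 30870*e^(2*t) + 36015*e^(t) - 16807)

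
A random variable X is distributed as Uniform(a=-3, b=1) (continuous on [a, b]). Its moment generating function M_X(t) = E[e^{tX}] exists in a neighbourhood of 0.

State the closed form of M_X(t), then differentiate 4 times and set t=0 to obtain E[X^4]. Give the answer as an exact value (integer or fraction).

E[X^4] = d^4M/dt^4 |_{t=0} = 61/5

M_X(t) = (e^(t) - e^(-3*t))/(4*t)
dM/dt = (t*e^(4*t) + 3*t - e^(4*t) + 1)*e^(-3*t)/(4*t^2)
d^2M/dt^2 = (t^2*e^(4*t) - 9*t^2 - 2*t*e^(4*t) - 6*t + 2*e^(4*t) - 2)*e^(-3*t)/(4*t^3)
d^3M/dt^3 = (t^3*e^(4*t) + 27*t^3 - 3*t^2*e^(4*t) + 27*t^2 + 6*t*e^(4*t) + 18*t - 6*e^(4*t) + 6)*e^(-3*t)/(4*t^4)
d^4M/dt^4 = (t^4*e^(4*t) - 81*t^4 - 4*t^3*e^(4*t) - 108*t^3 + 12*t^2*e^(4*t) - 108*t^2 - 24*t*e^(4*t) - 72*t + 24*e^(4*t) - 24)*e^(-3*t)/(4*t^5)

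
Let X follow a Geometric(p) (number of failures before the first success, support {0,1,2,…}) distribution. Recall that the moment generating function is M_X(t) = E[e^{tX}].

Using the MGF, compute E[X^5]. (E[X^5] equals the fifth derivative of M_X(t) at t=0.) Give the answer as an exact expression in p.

M_X(t) = p/(-(1 - p)*e^(t) + 1)
M′(t) = (-p^2*e^(t) + p*e^(t))/(p^2*e^(2*t) - 2*p*e^(2*t) + 2*p*e^(t) + e^(2*t) - 2*e^(t) + 1)

E[X^5] = M′′′′′(0) = -1 + 31/p - 180/p^2 + 390/p^3 - 360/p^4 + 120/p^5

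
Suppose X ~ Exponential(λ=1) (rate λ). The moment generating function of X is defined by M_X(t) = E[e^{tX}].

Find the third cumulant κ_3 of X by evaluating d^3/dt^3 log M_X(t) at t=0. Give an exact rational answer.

κ_3 = K′′′(0) = 2

M_X(t) = 1/(1 - t)
K_X(t) = log M_X(t) = -log(1 - t)
K′(t) = -1/(t - 1)
K′′(t) = 1/(t^2 - 2*t + 1)
K′′′(t) = -2/(t^3 - 3*t^2 + 3*t - 1)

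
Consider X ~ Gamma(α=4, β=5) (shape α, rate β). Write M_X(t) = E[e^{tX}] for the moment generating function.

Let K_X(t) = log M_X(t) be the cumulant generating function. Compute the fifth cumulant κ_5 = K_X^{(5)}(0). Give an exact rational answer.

M_X(t) = 625/(5 - t)^4
K_X(t) = log M_X(t) = -4*log(5 - t) + 4*log(5)
dK/dt = -4/(t - 5)
d^2K/dt^2 = 4/(t^2 - 10*t + 25)
d^3K/dt^3 = -8/(t^3 - 15*t^2 + 75*t - 125)
d^4K/dt^4 = 24/(t^4 - 20*t^3 + 150*t^2 - 500*t + 625)
d^5K/dt^5 = -96/(t^5 - 25*t^4 + 250*t^3 - 1250*t^2 + 3125*t - 3125)

κ_5 = d^5K/dt^5 |_{t=0} = 96/3125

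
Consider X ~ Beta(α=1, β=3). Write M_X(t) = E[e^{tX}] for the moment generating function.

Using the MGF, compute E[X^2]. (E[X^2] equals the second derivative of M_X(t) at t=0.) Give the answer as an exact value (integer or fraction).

E[X^2] = D^2[M](0) = 1/10

M_X(t) = ₁F₁(1; 4; t)
D^2[M](t) = ₁F₁(3; 6; t)/10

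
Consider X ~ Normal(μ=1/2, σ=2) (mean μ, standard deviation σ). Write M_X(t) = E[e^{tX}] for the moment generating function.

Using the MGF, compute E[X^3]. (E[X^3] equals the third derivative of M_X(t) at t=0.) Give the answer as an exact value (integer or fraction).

E[X^3] = D^3[M](0) = 49/8

M_X(t) = e^(2*t^2 + t/2)
D^3[M](t) = 64*t^3*e^(t/2)*e^(2*t^2) + 24*t^2*e^(t/2)*e^(2*t^2) + 51*t*e^(t/2)*e^(2*t^2) + 49*e^(t/2)*e^(2*t^2)/8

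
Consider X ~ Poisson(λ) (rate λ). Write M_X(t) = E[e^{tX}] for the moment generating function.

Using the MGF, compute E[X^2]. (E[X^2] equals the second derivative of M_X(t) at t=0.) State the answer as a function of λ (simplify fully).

E[X^2] = d^2M/dt^2 |_{t=0} = λ*(λ + 1)

M_X(t) = e^(λ*(e^(t) - 1))
dM/dt = λ*e^(-λ)*e^(t)*e^(λ*e^(t))
d^2M/dt^2 = (λ^2*e^(2*t)*e^(λ*e^(t)) + λ*e^(t)*e^(λ*e^(t)))*e^(-λ)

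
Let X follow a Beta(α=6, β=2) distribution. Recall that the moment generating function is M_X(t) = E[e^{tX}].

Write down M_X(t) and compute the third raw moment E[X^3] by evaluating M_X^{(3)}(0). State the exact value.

M_X(t) = ₁F₁(6; 8; t)
M^(3)(t) = 7*₁F₁(9; 11; t)/15

E[X^3] = M^(3)(0) = 7/15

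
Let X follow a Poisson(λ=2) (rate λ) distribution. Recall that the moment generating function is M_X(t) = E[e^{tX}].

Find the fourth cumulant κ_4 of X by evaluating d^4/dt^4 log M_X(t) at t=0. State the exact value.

M_X(t) = e^(2*e^(t) - 2)
K_X(t) = log M_X(t) = 2*e^(t) - 2
D^4[K](t) = 2*e^(t)

κ_4 = D^4[K](0) = 2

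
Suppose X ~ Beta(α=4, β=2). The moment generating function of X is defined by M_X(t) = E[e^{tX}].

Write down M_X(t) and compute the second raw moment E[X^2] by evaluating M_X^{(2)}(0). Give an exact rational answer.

M_X(t) = ₁F₁(4; 6; t)
M^(2)(t) = 10*₁F₁(6; 8; t)/21

E[X^2] = M^(2)(0) = 10/21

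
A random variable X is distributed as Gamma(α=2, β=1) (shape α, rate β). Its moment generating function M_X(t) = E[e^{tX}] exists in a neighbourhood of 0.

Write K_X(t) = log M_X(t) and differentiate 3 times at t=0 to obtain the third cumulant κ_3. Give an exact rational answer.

M_X(t) = (1 - t)^(-2)
K_X(t) = log M_X(t) = -2*log(1 - t)
K′(t) = -2/(t - 1)
K′′(t) = 2/(t^2 - 2*t + 1)
K′′′(t) = -4/(t^3 - 3*t^2 + 3*t - 1)

κ_3 = K′′′(0) = 4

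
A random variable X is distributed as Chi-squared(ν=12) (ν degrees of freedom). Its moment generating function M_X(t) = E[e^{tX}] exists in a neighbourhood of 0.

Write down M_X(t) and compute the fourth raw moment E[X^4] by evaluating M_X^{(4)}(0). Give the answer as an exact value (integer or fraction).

M_X(t) = (1 - 2*t)^(-6)
dM/dt = -12/(128*t^7 - 448*t^6 + 672*t^5 - 560*t^4 + 280*t^3 - 84*t^2 + 14*t - 1)
d^2M/dt^2 = 168/(256*t^8 - 1024*t^7 + 1792*t^6 - 1792*t^5 + 1120*t^4 - 448*t^3 + 112*t^2 - 16*t + 1)
d^3M/dt^3 = -2688/(512*t^9 - 2304*t^8 + 4608*t^7 - 5376*t^6 + 4032*t^5 - 2016*t^4 + 672*t^3 - 144*t^2 + 18*t - 1)
d^4M/dt^4 = 48384/(1024*t^10 - 5120*t^9 + 11520*t^8 - 15360*t^7 + 13440*t^6 - 8064*t^5 + 3360*t^4 - 960*t^3 + 180*t^2 - 20*t + 1)

E[X^4] = d^4M/dt^4 |_{t=0} = 48384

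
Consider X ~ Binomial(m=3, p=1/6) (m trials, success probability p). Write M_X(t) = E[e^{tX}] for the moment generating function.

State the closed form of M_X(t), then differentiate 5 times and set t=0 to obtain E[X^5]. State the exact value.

M_X(t) = (e^(t)/6 + 5/6)^3
M^(5)(t) = 9*e^(3*t)/8 + 20*e^(2*t)/9 + 25*e^(t)/72

E[X^5] = M^(5)(0) = 133/36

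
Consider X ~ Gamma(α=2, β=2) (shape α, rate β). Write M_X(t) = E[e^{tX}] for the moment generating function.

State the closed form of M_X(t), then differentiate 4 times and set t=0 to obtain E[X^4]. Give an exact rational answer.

M_X(t) = 4/(2 - t)^2
dM/dt = -8/(t^3 - 6*t^2 + 12*t - 8)
d^2M/dt^2 = 24/(t^4 - 8*t^3 + 24*t^2 - 32*t + 16)
d^3M/dt^3 = -96/(t^5 - 10*t^4 + 40*t^3 - 80*t^2 + 80*t - 32)
d^4M/dt^4 = 480/(t^6 - 12*t^5 + 60*t^4 - 160*t^3 + 240*t^2 - 192*t + 64)

E[X^4] = d^4M/dt^4 |_{t=0} = 15/2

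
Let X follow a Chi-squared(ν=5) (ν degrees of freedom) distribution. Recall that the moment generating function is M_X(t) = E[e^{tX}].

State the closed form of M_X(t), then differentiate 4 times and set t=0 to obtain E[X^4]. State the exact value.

E[X^4] = M^(4)(0) = 3465

M_X(t) = (1 - 2*t)^(-5/2)
M^(4)(t) = 3465/(64*t^6*√(1 - 2*t) - 192*t^5*√(1 - 2*t) + 240*t^4*√(1 - 2*t) - 160*t^3*√(1 - 2*t) + 60*t^2*√(1 - 2*t) - 12*t*√(1 - 2*t) + √(1 - 2*t))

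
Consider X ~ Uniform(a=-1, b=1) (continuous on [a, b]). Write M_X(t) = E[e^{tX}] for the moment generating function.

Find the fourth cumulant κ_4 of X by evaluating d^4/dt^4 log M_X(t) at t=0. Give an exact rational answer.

κ_4 = D^4[K](0) = -2/15

M_X(t) = (e^(t) - e^(-t))/(2*t)
K_X(t) = log M_X(t) = -log(t) + log(e^(t) - e^(-t)) - log(2)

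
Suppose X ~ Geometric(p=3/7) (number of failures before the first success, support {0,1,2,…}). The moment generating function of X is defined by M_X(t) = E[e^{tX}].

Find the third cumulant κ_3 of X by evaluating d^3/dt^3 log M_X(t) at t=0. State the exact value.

M_X(t) = 3/(7*(1 - 4*e^(t)/7))
K_X(t) = log M_X(t) = -log(1 - 4*e^(t)/7) - log(7) + log(3)
D^3[K](t) = (-112*e^(2*t) - 196*e^(t))/(64*e^(3*t) - 336*e^(2*t) + 588*e^(t) - 343)

κ_3 = D^3[K](0) = 308/27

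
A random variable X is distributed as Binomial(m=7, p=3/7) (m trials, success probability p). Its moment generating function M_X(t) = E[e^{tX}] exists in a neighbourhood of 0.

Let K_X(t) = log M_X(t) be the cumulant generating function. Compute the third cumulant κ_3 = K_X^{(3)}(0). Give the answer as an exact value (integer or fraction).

κ_3 = D^3[K](0) = 12/49

M_X(t) = (3*e^(t)/7 + 4/7)^7
K_X(t) = log M_X(t) = 7*log(3*e^(t)/7 + 4/7)
D^3[K](t) = (-252*e^(2*t) + 336*e^(t))/(27*e^(3*t) + 108*e^(2*t) + 144*e^(t) + 64)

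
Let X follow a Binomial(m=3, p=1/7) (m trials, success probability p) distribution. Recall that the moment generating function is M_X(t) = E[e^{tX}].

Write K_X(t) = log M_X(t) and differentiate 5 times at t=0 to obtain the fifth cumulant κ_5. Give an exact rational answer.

M_X(t) = (e^(t)/7 + 6/7)^3
K_X(t) = log M_X(t) = 3*log(e^(t)/7 + 6/7)
K′(t) = 3*e^(t)/(e^(t) + 6)
K′′(t) = 18*e^(t)/(e^(2*t) + 12*e^(t) + 36)
K′′′(t) = (-18*e^(2*t) + 108*e^(t))/(e^(3*t) + 18*e^(2*t) + 108*e^(t) + 216)
K′′′′(t) = (18*e^(3*t) - 432*e^(2*t) + 648*e^(t))/(e^(4*t) + 24*e^(3*t) + 216*e^(2*t) + 864*e^(t) + 1296)
K′′′′′(t) = (-18*e^(4*t) + 1188*e^(3*t) - 7128*e^(2*t) + 3888*e^(t))/(e^(5*t) + 30*e^(4*t) + 360*e^(3*t) + 2160*e^(2*t) + 6480*e^(t) + 7776)

κ_5 = K′′′′′(0) = -2070/16807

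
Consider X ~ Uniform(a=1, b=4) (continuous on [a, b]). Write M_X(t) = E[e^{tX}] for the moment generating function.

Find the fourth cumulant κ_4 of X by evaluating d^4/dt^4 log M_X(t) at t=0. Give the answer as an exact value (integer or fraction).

M_X(t) = (e^(4*t) - e^(t))/(3*t)
K_X(t) = log M_X(t) = -log(t) + log(e^(4*t) - e^(t)) - log(3)

κ_4 = D^4[K](0) = -27/40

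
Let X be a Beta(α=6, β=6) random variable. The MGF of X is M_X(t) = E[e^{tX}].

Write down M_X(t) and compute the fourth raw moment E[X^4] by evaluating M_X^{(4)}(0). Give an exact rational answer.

E[X^4] = D^4[M](0) = 6/65

M_X(t) = ₁F₁(6; 12; t)
D^4[M](t) = 6*₁F₁(10; 16; t)/65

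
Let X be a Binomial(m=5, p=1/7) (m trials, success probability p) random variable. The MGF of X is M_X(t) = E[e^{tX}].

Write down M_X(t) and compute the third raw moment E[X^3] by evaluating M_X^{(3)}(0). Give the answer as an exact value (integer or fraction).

M_X(t) = (e^(t)/7 + 6/7)^5
M^(3)(t) = 125*e^(5*t)/16807 + 1920*e^(4*t)/16807 + 9720*e^(3*t)/16807 + 17280*e^(2*t)/16807 + 6480*e^(t)/16807

E[X^3] = M^(3)(0) = 725/343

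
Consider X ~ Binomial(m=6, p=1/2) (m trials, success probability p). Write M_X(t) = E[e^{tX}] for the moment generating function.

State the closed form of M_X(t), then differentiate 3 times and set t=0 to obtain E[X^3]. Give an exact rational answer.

E[X^3] = M^(3)(0) = 81/2

M_X(t) = (e^(t)/2 + 1/2)^6
M^(3)(t) = 27*e^(6*t)/8 + 375*e^(5*t)/32 + 15*e^(4*t) + 135*e^(3*t)/16 + 15*e^(2*t)/8 + 3*e^(t)/32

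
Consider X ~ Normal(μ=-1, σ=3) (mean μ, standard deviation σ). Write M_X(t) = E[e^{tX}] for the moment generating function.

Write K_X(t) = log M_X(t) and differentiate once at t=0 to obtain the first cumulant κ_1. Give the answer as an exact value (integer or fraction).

M_X(t) = e^(9*t^2/2 - t)
K_X(t) = log M_X(t) = 9*t^2/2 - t
K^(1)(t) = 9*t - 1

κ_1 = K^(1)(0) = -1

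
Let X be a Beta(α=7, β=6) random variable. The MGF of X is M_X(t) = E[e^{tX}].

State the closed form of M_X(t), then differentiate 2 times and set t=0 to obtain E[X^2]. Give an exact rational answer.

M_X(t) = ₁F₁(7; 13; t)
M^(2)(t) = 4*₁F₁(9; 15; t)/13

E[X^2] = M^(2)(0) = 4/13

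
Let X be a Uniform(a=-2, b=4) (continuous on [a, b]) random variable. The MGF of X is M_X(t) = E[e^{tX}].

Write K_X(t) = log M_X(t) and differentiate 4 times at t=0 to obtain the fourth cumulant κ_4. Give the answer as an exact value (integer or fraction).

M_X(t) = (e^(4*t) - e^(-2*t))/(6*t)
K_X(t) = log M_X(t) = -log(t) + log(e^(4*t) - e^(-2*t)) - log(6)

κ_4 = D^4[K](0) = -54/5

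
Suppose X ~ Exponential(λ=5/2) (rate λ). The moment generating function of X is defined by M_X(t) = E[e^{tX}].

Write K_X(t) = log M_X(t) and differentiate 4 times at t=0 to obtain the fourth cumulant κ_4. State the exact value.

κ_4 = D^4[K](0) = 96/625

M_X(t) = 5/(2*(5/2 - t))
K_X(t) = log M_X(t) = -log(5/2 - t) - log(2) + log(5)
D^4[K](t) = 96/(16*t^4 - 160*t^3 + 600*t^2 - 1000*t + 625)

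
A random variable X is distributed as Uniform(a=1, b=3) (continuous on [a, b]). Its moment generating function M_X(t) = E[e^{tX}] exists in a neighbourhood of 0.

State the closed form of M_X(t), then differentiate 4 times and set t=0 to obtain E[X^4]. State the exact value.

E[X^4] = M′′′′(0) = 121/5

M_X(t) = (e^(3*t) - e^(t))/(2*t)
M′(t) = (3*t*e^(3*t) - t*e^(t) - e^(3*t) + e^(t))/(2*t^2)
M′′(t) = (9*t^2*e^(3*t) - t^2*e^(t) - 6*t*e^(3*t) + 2*t*e^(t) + 2*e^(3*t) - 2*e^(t))/(2*t^3)
M′′′(t) = (27*t^3*e^(3*t) - t^3*e^(t) - 27*t^2*e^(3*t) + 3*t^2*e^(t) + 18*t*e^(3*t) - 6*t*e^(t) - 6*e^(3*t) + 6*e^(t))/(2*t^4)
M′′′′(t) = (81*t^4*e^(3*t) - t^4*e^(t) - 108*t^3*e^(3*t) + 4*t^3*e^(t) + 108*t^2*e^(3*t) - 12*t^2*e^(t) - 72*t*e^(3*t) + 24*t*e^(t) + 24*e^(3*t) - 24*e^(t))/(2*t^5)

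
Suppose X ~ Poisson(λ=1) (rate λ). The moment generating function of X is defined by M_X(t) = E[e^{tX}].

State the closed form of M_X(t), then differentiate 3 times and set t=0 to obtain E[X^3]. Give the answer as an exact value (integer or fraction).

E[X^3] = M′′′(0) = 5

M_X(t) = e^(e^(t) - 1)
M′(t) = e^(-1)*e^(t)*e^(e^(t))
M′′(t) = (e^(2*t)*e^(e^(t)) + e^(t)*e^(e^(t)))*e^(-1)
M′′′(t) = (e^(3*t)*e^(e^(t)) + 3*e^(2*t)*e^(e^(t)) + e^(t)*e^(e^(t)))*e^(-1)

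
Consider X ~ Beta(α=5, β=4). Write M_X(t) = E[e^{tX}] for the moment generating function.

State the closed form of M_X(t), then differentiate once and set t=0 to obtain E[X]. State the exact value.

E[X] = M^(1)(0) = 5/9

M_X(t) = ₁F₁(5; 9; t)
M^(1)(t) = 5*₁F₁(6; 10; t)/9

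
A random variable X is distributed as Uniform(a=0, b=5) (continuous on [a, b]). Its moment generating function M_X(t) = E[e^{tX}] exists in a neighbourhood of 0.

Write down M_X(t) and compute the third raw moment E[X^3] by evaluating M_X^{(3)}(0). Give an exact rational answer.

M_X(t) = (e^(5*t) - 1)/(5*t)
D^3[M](t) = (125*t^3*e^(5*t) - 75*t^2*e^(5*t) + 30*t*e^(5*t) - 6*e^(5*t) + 6)/(5*t^4)

E[X^3] = D^3[M](0) = 125/4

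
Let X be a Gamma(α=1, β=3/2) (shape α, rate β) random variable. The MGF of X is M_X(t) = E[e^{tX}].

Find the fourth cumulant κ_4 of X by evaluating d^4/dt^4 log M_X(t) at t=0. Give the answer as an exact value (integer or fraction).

κ_4 = K^(4)(0) = 32/27

M_X(t) = 3/(2*(3/2 - t))
K_X(t) = log M_X(t) = -log(3/2 - t) - log(2) + log(3)
K^(4)(t) = 96/(16*t^4 - 96*t^3 + 216*t^2 - 216*t + 81)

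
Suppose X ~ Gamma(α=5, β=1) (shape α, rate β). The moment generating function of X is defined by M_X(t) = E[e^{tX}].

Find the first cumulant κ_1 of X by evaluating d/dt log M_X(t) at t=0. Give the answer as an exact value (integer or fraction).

M_X(t) = (1 - t)^(-5)
K_X(t) = log M_X(t) = -5*log(1 - t)
D[K](t) = -5/(t - 1)

κ_1 = D[K](0) = 5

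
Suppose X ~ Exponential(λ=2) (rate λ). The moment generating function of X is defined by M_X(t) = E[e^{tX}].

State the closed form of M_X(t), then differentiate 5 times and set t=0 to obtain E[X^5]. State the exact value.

E[X^5] = M′′′′′(0) = 15/4

M_X(t) = 2/(2 - t)
M′(t) = 2/(t^2 - 4*t + 4)
M′′(t) = -4/(t^3 - 6*t^2 + 12*t - 8)
M′′′(t) = 12/(t^4 - 8*t^3 + 24*t^2 - 32*t + 16)
M′′′′(t) = -48/(t^5 - 10*t^4 + 40*t^3 - 80*t^2 + 80*t - 32)
M′′′′′(t) = 240/(t^6 - 12*t^5 + 60*t^4 - 160*t^3 + 240*t^2 - 192*t + 64)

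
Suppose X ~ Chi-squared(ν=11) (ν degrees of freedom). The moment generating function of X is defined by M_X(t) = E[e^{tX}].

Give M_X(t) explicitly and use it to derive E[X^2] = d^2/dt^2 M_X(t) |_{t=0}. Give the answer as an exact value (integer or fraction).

E[X^2] = D^2[M](0) = 143

M_X(t) = (1 - 2*t)^(-11/2)
D^2[M](t) = -143/(128*t^7*√(1 - 2*t) - 448*t^6*√(1 - 2*t) + 672*t^5*√(1 - 2*t) - 560*t^4*√(1 - 2*t) + 280*t^3*√(1 - 2*t) - 84*t^2*√(1 - 2*t) + 14*t*√(1 - 2*t) - √(1 - 2*t))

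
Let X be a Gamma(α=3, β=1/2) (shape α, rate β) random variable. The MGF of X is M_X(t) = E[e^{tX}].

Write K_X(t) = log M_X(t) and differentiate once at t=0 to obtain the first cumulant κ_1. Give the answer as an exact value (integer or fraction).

κ_1 = K′(0) = 6

M_X(t) = 1/(8*(1/2 - t)^3)
K_X(t) = log M_X(t) = -3*log(1/2 - t) - 3*log(2)
K′(t) = -6/(2*t - 1)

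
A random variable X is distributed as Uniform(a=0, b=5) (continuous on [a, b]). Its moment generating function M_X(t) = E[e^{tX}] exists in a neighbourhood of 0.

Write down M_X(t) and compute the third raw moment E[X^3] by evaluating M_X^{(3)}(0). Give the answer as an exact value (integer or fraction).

M_X(t) = (e^(5*t) - 1)/(5*t)
M′(t) = (5*t*e^(5*t) - e^(5*t) + 1)/(5*t^2)
M′′(t) = (25*t^2*e^(5*t) - 10*t*e^(5*t) + 2*e^(5*t) - 2)/(5*t^3)
M′′′(t) = (125*t^3*e^(5*t) - 75*t^2*e^(5*t) + 30*t*e^(5*t) - 6*e^(5*t) + 6)/(5*t^4)

E[X^3] = M′′′(0) = 125/4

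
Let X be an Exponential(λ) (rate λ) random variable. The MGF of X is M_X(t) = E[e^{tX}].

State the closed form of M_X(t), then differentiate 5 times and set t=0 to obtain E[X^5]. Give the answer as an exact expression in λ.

E[X^5] = M′′′′′(0) = 120/λ^5

M_X(t) = λ/(λ - t)
M′(t) = λ/(λ^2 - 2*λ*t + t^2)
M′′(t) = -2*λ/(-λ^3 + 3*λ^2*t - 3*λ*t^2 + t^3)
M′′′(t) = 6*λ/(λ^4 - 4*λ^3*t + 6*λ^2*t^2 - 4*λ*t^3 + t^4)
M′′′′(t) = -24*λ/(-λ^5 + 5*λ^4*t - 10*λ^3*t^2 + 10*λ^2*t^3 - 5*λ*t^4 + t^5)
M′′′′′(t) = 120*λ/(λ^6 - 6*λ^5*t + 15*λ^4*t^2 - 20*λ^3*t^3 + 15*λ^2*t^4 - 6*λ*t^5 + t^6)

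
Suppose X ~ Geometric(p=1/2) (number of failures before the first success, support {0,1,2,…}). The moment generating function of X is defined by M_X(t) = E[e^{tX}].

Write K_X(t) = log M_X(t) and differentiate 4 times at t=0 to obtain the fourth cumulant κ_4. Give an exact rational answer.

M_X(t) = 1/(2*(1 - e^(t)/2))
K_X(t) = log M_X(t) = -log(1 - e^(t)/2) - log(2)
dK/dt = -e^(t)/(e^(t) - 2)
d^2K/dt^2 = 2*e^(t)/(e^(2*t) - 4*e^(t) + 4)
d^3K/dt^3 = (-2*e^(2*t) - 4*e^(t))/(e^(3*t) - 6*e^(2*t) + 12*e^(t) - 8)
d^4K/dt^4 = (2*e^(3*t) + 16*e^(2*t) + 8*e^(t))/(e^(4*t) - 8*e^(3*t) + 24*e^(2*t) - 32*e^(t) + 16)

κ_4 = d^4K/dt^4 |_{t=0} = 26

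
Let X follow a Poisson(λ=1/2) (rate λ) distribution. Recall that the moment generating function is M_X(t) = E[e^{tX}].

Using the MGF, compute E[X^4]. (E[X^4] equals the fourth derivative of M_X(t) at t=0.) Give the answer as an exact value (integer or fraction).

E[X^4] = M′′′′(0) = 49/16

M_X(t) = e^(e^(t)/2 - 1/2)
M′(t) = e^(-1/2)*e^(t)*e^(e^(t)/2)/2
M′′(t) = (e^(2*t)*e^(e^(t)/2) + 2*e^(t)*e^(e^(t)/2))*e^(-1/2)/4
M′′′(t) = (e^(3*t)*e^(e^(t)/2) + 6*e^(2*t)*e^(e^(t)/2) + 4*e^(t)*e^(e^(t)/2))*e^(-1/2)/8
M′′′′(t) = (e^(4*t)*e^(e^(t)/2) + 12*e^(3*t)*e^(e^(t)/2) + 28*e^(2*t)*e^(e^(t)/2) + 8*e^(t)*e^(e^(t)/2))*e^(-1/2)/16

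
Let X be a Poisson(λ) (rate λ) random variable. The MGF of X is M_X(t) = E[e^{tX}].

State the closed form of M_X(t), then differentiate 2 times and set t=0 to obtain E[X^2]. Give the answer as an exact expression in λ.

M_X(t) = e^(λ*(e^(t) - 1))
dM/dt = λ*e^(-λ)*e^(t)*e^(λ*e^(t))
d^2M/dt^2 = (λ^2*e^(2*t)*e^(λ*e^(t)) + λ*e^(t)*e^(λ*e^(t)))*e^(-λ)

E[X^2] = d^2M/dt^2 |_{t=0} = λ*(λ + 1)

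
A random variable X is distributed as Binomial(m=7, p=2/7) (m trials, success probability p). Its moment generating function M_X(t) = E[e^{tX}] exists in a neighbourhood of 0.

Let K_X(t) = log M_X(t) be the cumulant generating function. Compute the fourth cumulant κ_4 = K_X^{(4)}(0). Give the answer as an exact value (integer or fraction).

κ_4 = D^4[K](0) = -110/343

M_X(t) = (2*e^(t)/7 + 5/7)^7
K_X(t) = log M_X(t) = 7*log(2*e^(t)/7 + 5/7)
D^4[K](t) = (280*e^(3*t) - 2800*e^(2*t) + 1750*e^(t))/(16*e^(4*t) + 160*e^(3*t) + 600*e^(2*t) + 1000*e^(t) + 625)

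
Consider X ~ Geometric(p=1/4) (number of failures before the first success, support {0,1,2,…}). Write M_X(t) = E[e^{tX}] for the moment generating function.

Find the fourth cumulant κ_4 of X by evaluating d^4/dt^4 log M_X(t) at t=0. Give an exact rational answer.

M_X(t) = 1/(4*(1 - 3*e^(t)/4))
K_X(t) = log M_X(t) = -log(1 - 3*e^(t)/4) - 2*log(2)
dK/dt = -3*e^(t)/(3*e^(t) - 4)
d^2K/dt^2 = 12*e^(t)/(9*e^(2*t) - 24*e^(t) + 16)
d^3K/dt^3 = (-36*e^(2*t) - 48*e^(t))/(27*e^(3*t) - 108*e^(2*t) + 144*e^(t) - 64)
d^4K/dt^4 = (108*e^(3*t) + 576*e^(2*t) + 192*e^(t))/(81*e^(4*t) - 432*e^(3*t) + 864*e^(2*t) - 768*e^(t) + 256)

κ_4 = d^4K/dt^4 |_{t=0} = 876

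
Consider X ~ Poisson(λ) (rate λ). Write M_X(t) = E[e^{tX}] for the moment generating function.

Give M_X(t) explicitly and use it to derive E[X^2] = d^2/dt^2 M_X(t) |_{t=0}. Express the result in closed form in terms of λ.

M_X(t) = e^(λ*(e^(t) - 1))
dM/dt = λ*e^(-λ)*e^(t)*e^(λ*e^(t))
d^2M/dt^2 = (λ^2*e^(2*t)*e^(λ*e^(t)) + λ*e^(t)*e^(λ*e^(t)))*e^(-λ)

E[X^2] = d^2M/dt^2 |_{t=0} = λ*(λ + 1)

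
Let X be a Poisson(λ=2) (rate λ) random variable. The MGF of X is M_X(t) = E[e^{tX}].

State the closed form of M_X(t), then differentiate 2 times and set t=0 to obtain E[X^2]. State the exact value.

E[X^2] = M′′(0) = 6

M_X(t) = e^(2*e^(t) - 2)
M′(t) = 2*e^(-2)*e^(t)*e^(2*e^(t))
M′′(t) = (4*e^(2*t)*e^(2*e^(t)) + 2*e^(t)*e^(2*e^(t)))*e^(-2)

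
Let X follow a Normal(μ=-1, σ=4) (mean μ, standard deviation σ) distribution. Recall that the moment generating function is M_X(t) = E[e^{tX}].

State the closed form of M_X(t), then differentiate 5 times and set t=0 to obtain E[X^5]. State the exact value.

M_X(t) = e^(8*t^2 - t)
M^(5)(t) = (1048576*t^5*e^(8*t^2) - 327680*t^4*e^(8*t^2) + 696320*t^3*e^(8*t^2) - 125440*t^2*e^(8*t^2) + 69200*t*e^(8*t^2) - 4001*e^(8*t^2))*e^(-t)

E[X^5] = M^(5)(0) = -4001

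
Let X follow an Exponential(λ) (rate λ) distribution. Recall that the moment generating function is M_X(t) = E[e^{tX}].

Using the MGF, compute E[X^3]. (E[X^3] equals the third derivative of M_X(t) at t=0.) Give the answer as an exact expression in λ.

E[X^3] = D^3[M](0) = 6/λ^3

M_X(t) = λ/(λ - t)
D^3[M](t) = 6*λ/(λ^4 - 4*λ^3*t + 6*λ^2*t^2 - 4*λ*t^3 + t^4)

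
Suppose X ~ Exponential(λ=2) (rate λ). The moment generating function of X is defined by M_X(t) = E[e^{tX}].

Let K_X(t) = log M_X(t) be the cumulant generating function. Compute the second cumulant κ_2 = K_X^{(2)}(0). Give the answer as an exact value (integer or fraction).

M_X(t) = 2/(2 - t)
K_X(t) = log M_X(t) = -log(2 - t) + log(2)
K′(t) = -1/(t - 2)
K′′(t) = 1/(t^2 - 4*t + 4)

κ_2 = K′′(0) = 1/4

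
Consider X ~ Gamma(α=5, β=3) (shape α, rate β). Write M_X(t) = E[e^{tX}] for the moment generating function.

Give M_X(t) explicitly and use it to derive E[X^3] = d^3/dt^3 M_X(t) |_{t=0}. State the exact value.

M_X(t) = 243/(3 - t)^5
M^(3)(t) = 51030/(t^8 - 24*t^7 + 252*t^6 - 1512*t^5 + 5670*t^4 - 13608*t^3 + 20412*t^2 - 17496*t + 6561)

E[X^3] = M^(3)(0) = 70/9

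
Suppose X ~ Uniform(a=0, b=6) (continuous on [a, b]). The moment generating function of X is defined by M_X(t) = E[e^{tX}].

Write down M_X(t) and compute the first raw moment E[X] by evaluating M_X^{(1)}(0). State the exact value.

E[X] = dM/dt |_{t=0} = 3

M_X(t) = (e^(6*t) - 1)/(6*t)
dM/dt = (6*t*e^(6*t) - e^(6*t) + 1)/(6*t^2)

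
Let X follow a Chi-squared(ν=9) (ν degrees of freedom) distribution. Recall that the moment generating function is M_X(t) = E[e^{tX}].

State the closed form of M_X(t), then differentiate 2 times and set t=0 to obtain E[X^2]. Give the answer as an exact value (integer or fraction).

M_X(t) = (1 - 2*t)^(-9/2)
M′(t) = -9/(32*t^5*√(1 - 2*t) - 80*t^4*√(1 - 2*t) + 80*t^3*√(1 - 2*t) - 40*t^2*√(1 - 2*t) + 10*t*√(1 - 2*t) - √(1 - 2*t))
M′′(t) = 99/(64*t^6*√(1 - 2*t) - 192*t^5*√(1 - 2*t) + 240*t^4*√(1 - 2*t) - 160*t^3*√(1 - 2*t) + 60*t^2*√(1 - 2*t) - 12*t*√(1 - 2*t) + √(1 - 2*t))

E[X^2] = M′′(0) = 99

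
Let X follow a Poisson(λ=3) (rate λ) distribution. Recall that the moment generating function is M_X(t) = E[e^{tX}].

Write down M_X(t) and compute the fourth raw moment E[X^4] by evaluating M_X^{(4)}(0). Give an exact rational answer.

M_X(t) = e^(3*e^(t) - 3)
M^(4)(t) = (81*e^(4*t)*e^(3*e^(t)) + 162*e^(3*t)*e^(3*e^(t)) + 63*e^(2*t)*e^(3*e^(t)) + 3*e^(t)*e^(3*e^(t)))*e^(-3)

E[X^4] = M^(4)(0) = 309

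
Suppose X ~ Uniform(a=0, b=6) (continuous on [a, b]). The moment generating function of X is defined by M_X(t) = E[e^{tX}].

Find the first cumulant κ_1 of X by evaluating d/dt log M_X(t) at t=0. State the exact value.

κ_1 = K′(0) = 3

M_X(t) = (e^(6*t) - 1)/(6*t)
K_X(t) = log M_X(t) = -log(t) + log(e^(6*t) - 1) - log(6)
K′(t) = (6*t*e^(6*t) - e^(6*t) + 1)/(t*e^(6*t) - t)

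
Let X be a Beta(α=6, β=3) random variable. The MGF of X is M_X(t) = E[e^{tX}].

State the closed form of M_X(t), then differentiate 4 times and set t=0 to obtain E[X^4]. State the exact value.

E[X^4] = M′′′′(0) = 14/55

M_X(t) = ₁F₁(6; 9; t)
M′(t) = 2*₁F₁(7; 10; t)/3
M′′(t) = 7*₁F₁(8; 11; t)/15
M′′′(t) = 56*₁F₁(9; 12; t)/165
M′′′′(t) = 14*₁F₁(10; 13; t)/55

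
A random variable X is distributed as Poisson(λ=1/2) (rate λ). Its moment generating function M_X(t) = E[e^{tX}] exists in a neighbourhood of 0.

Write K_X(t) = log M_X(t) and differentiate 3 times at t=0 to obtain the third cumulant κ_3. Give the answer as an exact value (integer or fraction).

κ_3 = d^3K/dt^3 |_{t=0} = 1/2

M_X(t) = e^(e^(t)/2 - 1/2)
K_X(t) = log M_X(t) = e^(t)/2 - 1/2
dK/dt = e^(t)/2
d^2K/dt^2 = e^(t)/2
d^3K/dt^3 = e^(t)/2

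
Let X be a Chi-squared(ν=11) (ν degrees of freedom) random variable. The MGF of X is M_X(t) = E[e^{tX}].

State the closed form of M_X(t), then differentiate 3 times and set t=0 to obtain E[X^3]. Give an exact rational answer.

E[X^3] = M^(3)(0) = 2145

M_X(t) = (1 - 2*t)^(-11/2)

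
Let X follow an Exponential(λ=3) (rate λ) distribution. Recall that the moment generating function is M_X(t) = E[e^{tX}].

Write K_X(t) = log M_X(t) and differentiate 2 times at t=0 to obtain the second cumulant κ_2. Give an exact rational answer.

κ_2 = K^(2)(0) = 1/9

M_X(t) = 3/(3 - t)
K_X(t) = log M_X(t) = -log(3 - t) + log(3)
K^(2)(t) = 1/(t^2 - 6*t + 9)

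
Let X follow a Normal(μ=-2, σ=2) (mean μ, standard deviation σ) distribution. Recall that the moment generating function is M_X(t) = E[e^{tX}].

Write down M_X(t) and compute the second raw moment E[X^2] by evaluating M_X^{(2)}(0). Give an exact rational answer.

E[X^2] = D^2[M](0) = 8

M_X(t) = e^(2*t^2 - 2*t)
D^2[M](t) = (16*t^2*e^(2*t^2) - 16*t*e^(2*t^2) + 8*e^(2*t^2))*e^(-2*t)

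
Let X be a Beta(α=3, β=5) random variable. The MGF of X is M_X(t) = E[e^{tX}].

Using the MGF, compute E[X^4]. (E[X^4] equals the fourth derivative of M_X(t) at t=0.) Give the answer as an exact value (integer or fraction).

E[X^4] = d^4M/dt^4 |_{t=0} = 1/22

M_X(t) = ₁F₁(3; 8; t)
dM/dt = 3*₁F₁(4; 9; t)/8
d^2M/dt^2 = ₁F₁(5; 10; t)/6
d^3M/dt^3 = ₁F₁(6; 11; t)/12
d^4M/dt^4 = ₁F₁(7; 12; t)/22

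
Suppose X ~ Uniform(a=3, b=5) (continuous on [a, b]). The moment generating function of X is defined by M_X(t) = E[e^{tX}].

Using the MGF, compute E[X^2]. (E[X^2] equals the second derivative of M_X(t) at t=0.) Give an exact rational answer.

M_X(t) = (e^(5*t) - e^(3*t))/(2*t)
dM/dt = (5*t*e^(5*t) - 3*t*e^(3*t) - e^(5*t) + e^(3*t))/(2*t^2)
d^2M/dt^2 = (25*t^2*e^(5*t) - 9*t^2*e^(3*t) - 10*t*e^(5*t) + 6*t*e^(3*t) + 2*e^(5*t) - 2*e^(3*t))/(2*t^3)

E[X^2] = d^2M/dt^2 |_{t=0} = 49/3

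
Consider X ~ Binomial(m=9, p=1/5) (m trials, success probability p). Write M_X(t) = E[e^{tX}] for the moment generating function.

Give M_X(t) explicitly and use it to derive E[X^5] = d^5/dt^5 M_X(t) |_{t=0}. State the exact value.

M_X(t) = (e^(t)/5 + 4/5)^9

E[X^5] = M′′′′′(0) = 124389/625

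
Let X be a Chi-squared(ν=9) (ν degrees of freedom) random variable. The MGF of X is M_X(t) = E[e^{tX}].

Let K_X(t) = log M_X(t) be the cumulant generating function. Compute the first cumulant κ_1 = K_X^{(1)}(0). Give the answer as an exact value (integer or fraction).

M_X(t) = (1 - 2*t)^(-9/2)
K_X(t) = log M_X(t) = -9*log(1 - 2*t)/2
dK/dt = -9/(2*t - 1)

κ_1 = dK/dt |_{t=0} = 9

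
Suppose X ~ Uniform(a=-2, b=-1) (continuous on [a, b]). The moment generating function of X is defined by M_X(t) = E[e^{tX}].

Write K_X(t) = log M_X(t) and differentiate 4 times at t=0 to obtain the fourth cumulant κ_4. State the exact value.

M_X(t) = (e^(-t) - e^(-2*t))/t
K_X(t) = log M_X(t) = -log(t) + log(e^(-t) - e^(-2*t))
dK/dt = (-t*e^(t) + 2*t - e^(t) + 1)/(t*e^(t) - t)
d^2K/dt^2 = (-t^2*e^(t) + e^(2*t) - 2*e^(t) + 1)/(t^2*e^(2*t) - 2*t^2*e^(t) + t^2)
d^3K/dt^3 = (t^3*e^(2*t) + t^3*e^(t) - 2*e^(3*t) + 6*e^(2*t) - 6*e^(t) + 2)/(t^3*e^(3*t) - 3*t^3*e^(2*t) + 3*t^3*e^(t) - t^3)

κ_4 = d^4K/dt^4 |_{t=0} = -1/120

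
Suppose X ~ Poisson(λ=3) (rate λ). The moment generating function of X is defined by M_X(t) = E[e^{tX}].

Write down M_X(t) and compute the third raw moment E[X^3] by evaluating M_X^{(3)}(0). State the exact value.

E[X^3] = M^(3)(0) = 57

M_X(t) = e^(3*e^(t) - 3)
M^(3)(t) = (27*e^(3*t)*e^(3*e^(t)) + 27*e^(2*t)*e^(3*e^(t)) + 3*e^(t)*e^(3*e^(t)))*e^(-3)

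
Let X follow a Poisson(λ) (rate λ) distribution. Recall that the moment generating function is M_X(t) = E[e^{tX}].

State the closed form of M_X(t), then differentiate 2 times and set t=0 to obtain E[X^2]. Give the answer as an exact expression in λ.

E[X^2] = d^2M/dt^2 |_{t=0} = λ*(λ + 1)

M_X(t) = e^(λ*(e^(t) - 1))
dM/dt = λ*e^(-λ)*e^(t)*e^(λ*e^(t))
d^2M/dt^2 = (λ^2*e^(2*t)*e^(λ*e^(t)) + λ*e^(t)*e^(λ*e^(t)))*e^(-λ)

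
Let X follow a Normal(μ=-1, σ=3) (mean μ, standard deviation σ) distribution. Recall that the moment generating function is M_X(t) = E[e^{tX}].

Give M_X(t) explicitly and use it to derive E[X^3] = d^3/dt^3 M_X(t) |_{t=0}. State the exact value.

M_X(t) = e^(9*t^2/2 - t)
D^3[M](t) = (729*t^3*e^(9*t^2/2) - 243*t^2*e^(9*t^2/2) + 270*t*e^(9*t^2/2) - 28*e^(9*t^2/2))*e^(-t)

E[X^3] = D^3[M](0) = -28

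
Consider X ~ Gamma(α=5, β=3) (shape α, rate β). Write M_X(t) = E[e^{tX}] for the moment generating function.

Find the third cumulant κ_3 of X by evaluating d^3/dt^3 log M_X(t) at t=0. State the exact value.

M_X(t) = 243/(3 - t)^5
K_X(t) = log M_X(t) = -5*log(3 - t) + 5*log(3)
D^3[K](t) = -10/(t^3 - 9*t^2 + 27*t - 27)

κ_3 = D^3[K](0) = 10/27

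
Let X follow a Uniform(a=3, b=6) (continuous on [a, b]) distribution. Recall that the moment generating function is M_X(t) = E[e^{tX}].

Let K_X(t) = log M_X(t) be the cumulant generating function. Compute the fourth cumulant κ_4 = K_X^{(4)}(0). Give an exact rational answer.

κ_4 = d^4K/dt^4 |_{t=0} = -27/40

M_X(t) = (e^(6*t) - e^(3*t))/(3*t)
K_X(t) = log M_X(t) = -log(t) + log(e^(6*t) - e^(3*t)) - log(3)
dK/dt = (6*t*e^(3*t) - 3*t - e^(3*t) + 1)/(t*e^(3*t) - t)
d^2K/dt^2 = (-9*t^2*e^(3*t) + e^(6*t) - 2*e^(3*t) + 1)/(t^2*e^(6*t) - 2*t^2*e^(3*t) + t^2)
d^3K/dt^3 = (27*t^3*e^(6*t) + 27*t^3*e^(3*t) - 2*e^(9*t) + 6*e^(6*t) - 6*e^(3*t) + 2)/(t^3*e^(9*t) - 3*t^3*e^(6*t) + 3*t^3*e^(3*t) - t^3)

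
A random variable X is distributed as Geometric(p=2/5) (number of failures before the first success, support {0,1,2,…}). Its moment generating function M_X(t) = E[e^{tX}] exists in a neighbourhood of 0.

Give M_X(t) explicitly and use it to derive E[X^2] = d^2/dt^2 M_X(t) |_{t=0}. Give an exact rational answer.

M_X(t) = 2/(5*(1 - 3*e^(t)/5))
M^(2)(t) = (-18*e^(2*t) - 30*e^(t))/(27*e^(3*t) - 135*e^(2*t) + 225*e^(t) - 125)

E[X^2] = M^(2)(0) = 6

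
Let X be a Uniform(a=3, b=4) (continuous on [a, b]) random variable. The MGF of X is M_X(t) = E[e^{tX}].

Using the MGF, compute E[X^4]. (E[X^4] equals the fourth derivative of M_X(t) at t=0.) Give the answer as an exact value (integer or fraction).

M_X(t) = (e^(4*t) - e^(3*t))/t
M′(t) = (4*t*e^(4*t) - 3*t*e^(3*t) - e^(4*t) + e^(3*t))/t^2
M′′(t) = (16*t^2*e^(4*t) - 9*t^2*e^(3*t) - 8*t*e^(4*t) + 6*t*e^(3*t) + 2*e^(4*t) - 2*e^(3*t))/t^3
M′′′(t) = (64*t^3*e^(4*t) - 27*t^3*e^(3*t) - 48*t^2*e^(4*t) + 27*t^2*e^(3*t) + 24*t*e^(4*t) - 18*t*e^(3*t) - 6*e^(4*t) + 6*e^(3*t))/t^4

E[X^4] = M′′′′(0) = 781/5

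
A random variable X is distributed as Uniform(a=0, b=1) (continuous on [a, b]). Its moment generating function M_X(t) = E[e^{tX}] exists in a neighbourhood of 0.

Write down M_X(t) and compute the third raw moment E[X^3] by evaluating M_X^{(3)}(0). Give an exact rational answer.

M_X(t) = (e^(t) - 1)/t
dM/dt = (t*e^(t) - e^(t) + 1)/t^2
d^2M/dt^2 = (t^2*e^(t) - 2*t*e^(t) + 2*e^(t) - 2)/t^3
d^3M/dt^3 = (t^3*e^(t) - 3*t^2*e^(t) + 6*t*e^(t) - 6*e^(t) + 6)/t^4

E[X^3] = d^3M/dt^3 |_{t=0} = 1/4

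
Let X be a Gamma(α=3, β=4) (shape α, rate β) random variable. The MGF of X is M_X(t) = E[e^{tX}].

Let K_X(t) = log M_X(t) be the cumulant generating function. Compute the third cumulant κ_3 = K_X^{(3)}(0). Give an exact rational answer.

M_X(t) = 64/(4 - t)^3
K_X(t) = log M_X(t) = -3*log(4 - t) + 6*log(2)
D^3[K](t) = -6/(t^3 - 12*t^2 + 48*t - 64)

κ_3 = D^3[K](0) = 3/32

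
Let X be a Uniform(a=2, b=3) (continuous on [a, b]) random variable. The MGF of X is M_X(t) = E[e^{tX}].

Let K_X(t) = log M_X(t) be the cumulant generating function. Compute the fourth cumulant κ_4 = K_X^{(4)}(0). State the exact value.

κ_4 = d^4K/dt^4 |_{t=0} = -1/120

M_X(t) = (e^(3*t) - e^(2*t))/t
K_X(t) = log M_X(t) = -log(t) + log(e^(3*t) - e^(2*t))
dK/dt = (3*t*e^(t) - 2*t - e^(t) + 1)/(t*e^(t) - t)
d^2K/dt^2 = (-t^2*e^(t) + e^(2*t) - 2*e^(t) + 1)/(t^2*e^(2*t) - 2*t^2*e^(t) + t^2)
d^3K/dt^3 = (t^3*e^(2*t) + t^3*e^(t) - 2*e^(3*t) + 6*e^(2*t) - 6*e^(t) + 2)/(t^3*e^(3*t) - 3*t^3*e^(2*t) + 3*t^3*e^(t) - t^3)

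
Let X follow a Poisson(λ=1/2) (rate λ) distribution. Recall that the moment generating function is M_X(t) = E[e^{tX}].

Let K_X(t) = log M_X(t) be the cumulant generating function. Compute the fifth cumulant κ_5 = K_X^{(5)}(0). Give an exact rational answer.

κ_5 = K^(5)(0) = 1/2

M_X(t) = e^(e^(t)/2 - 1/2)
K_X(t) = log M_X(t) = e^(t)/2 - 1/2
K^(5)(t) = e^(t)/2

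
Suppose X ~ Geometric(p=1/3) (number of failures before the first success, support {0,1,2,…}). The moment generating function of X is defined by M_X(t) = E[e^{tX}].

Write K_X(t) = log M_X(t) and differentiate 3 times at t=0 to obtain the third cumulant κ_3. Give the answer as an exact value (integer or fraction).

M_X(t) = 1/(3*(1 - 2*e^(t)/3))
K_X(t) = log M_X(t) = -log(1 - 2*e^(t)/3) - log(3)
D^3[K](t) = (-12*e^(2*t) - 18*e^(t))/(8*e^(3*t) - 36*e^(2*t) + 54*e^(t) - 27)

κ_3 = D^3[K](0) = 30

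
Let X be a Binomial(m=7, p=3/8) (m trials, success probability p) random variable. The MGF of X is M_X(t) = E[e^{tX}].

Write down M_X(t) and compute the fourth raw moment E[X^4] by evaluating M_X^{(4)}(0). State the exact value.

M_X(t) = (3*e^(t)/8 + 5/8)^7

E[X^4] = M^(4)(0) = 65037/512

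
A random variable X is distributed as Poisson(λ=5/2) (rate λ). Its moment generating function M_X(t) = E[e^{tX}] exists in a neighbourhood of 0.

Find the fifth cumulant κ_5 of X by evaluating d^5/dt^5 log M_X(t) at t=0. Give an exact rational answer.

M_X(t) = e^(5*e^(t)/2 - 5/2)
K_X(t) = log M_X(t) = 5*e^(t)/2 - 5/2
D^5[K](t) = 5*e^(t)/2

κ_5 = D^5[K](0) = 5/2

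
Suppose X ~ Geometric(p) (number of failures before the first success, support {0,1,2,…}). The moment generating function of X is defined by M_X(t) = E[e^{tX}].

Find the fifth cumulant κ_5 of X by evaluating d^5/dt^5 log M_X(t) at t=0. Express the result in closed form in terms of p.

M_X(t) = p/(-(1 - p)*e^(t) + 1)
K_X(t) = log M_X(t) = log(p) - log(-(1 - p)*e^(t) + 1)

κ_5 = K^(5)(0) = (p^4 - 15*p^3 + 50*p^2 - 60*p + 24)/p^5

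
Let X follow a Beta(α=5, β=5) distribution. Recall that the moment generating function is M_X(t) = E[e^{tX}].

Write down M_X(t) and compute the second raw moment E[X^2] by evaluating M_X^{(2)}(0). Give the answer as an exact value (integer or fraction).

E[X^2] = M′′(0) = 3/11

M_X(t) = ₁F₁(5; 10; t)
M′(t) = ₁F₁(6; 11; t)/2
M′′(t) = 3*₁F₁(7; 12; t)/11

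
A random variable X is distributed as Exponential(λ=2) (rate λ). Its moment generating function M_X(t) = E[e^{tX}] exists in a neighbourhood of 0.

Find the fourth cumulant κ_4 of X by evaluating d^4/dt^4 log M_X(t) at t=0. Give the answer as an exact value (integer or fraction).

κ_4 = D^4[K](0) = 3/8

M_X(t) = 2/(2 - t)
K_X(t) = log M_X(t) = -log(2 - t) + log(2)
D^4[K](t) = 6/(t^4 - 8*t^3 + 24*t^2 - 32*t + 16)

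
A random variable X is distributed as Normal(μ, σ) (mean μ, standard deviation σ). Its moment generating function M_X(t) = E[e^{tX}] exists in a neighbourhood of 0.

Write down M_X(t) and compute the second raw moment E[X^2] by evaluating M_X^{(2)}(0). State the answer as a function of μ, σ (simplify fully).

E[X^2] = D^2[M](0) = μ^2 + σ^2

M_X(t) = e^(μ*t + σ^2*t^2/2)
D^2[M](t) = μ^2*e^(μ*t)*e^(σ^2*t^2/2) + 2*μ*σ^2*t*e^(μ*t)*e^(σ^2*t^2/2) + σ^4*t^2*e^(μ*t)*e^(σ^2*t^2/2) + σ^2*e^(μ*t)*e^(σ^2*t^2/2)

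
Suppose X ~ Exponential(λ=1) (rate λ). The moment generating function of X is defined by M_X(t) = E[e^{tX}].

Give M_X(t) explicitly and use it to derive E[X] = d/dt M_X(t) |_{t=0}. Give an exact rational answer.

M_X(t) = 1/(1 - t)
dM/dt = 1/(t^2 - 2*t + 1)

E[X] = dM/dt |_{t=0} = 1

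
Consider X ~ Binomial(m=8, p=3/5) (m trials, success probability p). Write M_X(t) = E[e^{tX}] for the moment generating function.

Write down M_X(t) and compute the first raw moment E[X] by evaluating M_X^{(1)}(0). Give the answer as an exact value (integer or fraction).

M_X(t) = (3*e^(t)/5 + 2/5)^8

E[X] = dM/dt |_{t=0} = 24/5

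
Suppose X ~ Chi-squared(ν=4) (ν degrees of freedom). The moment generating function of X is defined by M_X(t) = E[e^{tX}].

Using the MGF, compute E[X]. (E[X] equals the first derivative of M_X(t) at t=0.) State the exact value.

M_X(t) = (1 - 2*t)^(-2)
M^(1)(t) = -4/(8*t^3 - 12*t^2 + 6*t - 1)

E[X] = M^(1)(0) = 4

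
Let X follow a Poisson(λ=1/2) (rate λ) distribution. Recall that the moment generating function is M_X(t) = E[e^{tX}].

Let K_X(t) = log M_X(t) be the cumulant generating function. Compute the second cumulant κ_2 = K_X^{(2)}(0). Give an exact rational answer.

κ_2 = K′′(0) = 1/2

M_X(t) = e^(e^(t)/2 - 1/2)
K_X(t) = log M_X(t) = e^(t)/2 - 1/2
K′(t) = e^(t)/2
K′′(t) = e^(t)/2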